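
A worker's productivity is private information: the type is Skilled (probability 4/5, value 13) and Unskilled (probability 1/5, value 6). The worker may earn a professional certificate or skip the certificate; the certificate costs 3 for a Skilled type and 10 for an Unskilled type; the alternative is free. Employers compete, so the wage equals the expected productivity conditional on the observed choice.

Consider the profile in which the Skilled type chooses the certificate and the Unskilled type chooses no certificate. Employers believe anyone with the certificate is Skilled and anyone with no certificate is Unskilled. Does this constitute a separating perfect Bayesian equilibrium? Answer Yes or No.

Yes

Under these beliefs, the certificate earns wage 13 and no certificate earns wage 6.
Skilled: the certificate nets 13 − 3 = 10; no certificate nets 6. Skilled prefers the certificate.
Unskilled: the certificate nets 13 − 10 = 3; no certificate nets 6. Unskilled prefers no certificate.
Neither type deviates, so the separating profile is an equilibrium.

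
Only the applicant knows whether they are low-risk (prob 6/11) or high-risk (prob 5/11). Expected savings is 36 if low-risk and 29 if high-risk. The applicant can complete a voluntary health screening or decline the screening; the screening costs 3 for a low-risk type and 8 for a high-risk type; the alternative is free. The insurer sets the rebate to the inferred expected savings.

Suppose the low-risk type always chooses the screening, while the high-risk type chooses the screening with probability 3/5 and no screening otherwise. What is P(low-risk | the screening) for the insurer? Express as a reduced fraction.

P(the screening) = (6/11)·1 + (5/11)·(3/5) = 9/11.
By Bayes' rule, P(low-risk | the screening) = (6/11) / (9/11) = 2/3.

2/3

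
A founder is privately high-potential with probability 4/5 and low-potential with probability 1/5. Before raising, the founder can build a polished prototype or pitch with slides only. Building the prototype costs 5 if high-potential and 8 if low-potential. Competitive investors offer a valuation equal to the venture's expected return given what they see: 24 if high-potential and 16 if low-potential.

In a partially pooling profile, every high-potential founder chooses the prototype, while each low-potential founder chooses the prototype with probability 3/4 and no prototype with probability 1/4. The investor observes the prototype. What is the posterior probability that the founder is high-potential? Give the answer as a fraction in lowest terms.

P(the prototype) = (4/5)·1 + (1/5)·(3/4) = 19/20.
By Bayes' rule, P(high-potential | the prototype) = (4/5) / (19/20) = 16/19.

16/19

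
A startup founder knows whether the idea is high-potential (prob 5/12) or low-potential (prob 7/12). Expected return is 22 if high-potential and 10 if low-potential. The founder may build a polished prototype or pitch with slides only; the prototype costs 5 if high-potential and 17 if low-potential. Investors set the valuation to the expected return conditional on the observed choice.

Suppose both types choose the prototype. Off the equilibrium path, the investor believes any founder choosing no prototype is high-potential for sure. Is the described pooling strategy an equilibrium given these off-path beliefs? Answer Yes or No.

On path, the investor holds the prior and pays 5/12·22 + 7/12·10 = 15. Off path (no prototype), believing high-potential, it pays 22.
high-potential: the prototype nets 15 − 5 = 10; no prototype nets 22. high-potential would deviate.
low-potential: the prototype nets 15 − 17 = -2; no prototype nets 22. low-potential would deviate.
A type deviates, so pooling fails.

No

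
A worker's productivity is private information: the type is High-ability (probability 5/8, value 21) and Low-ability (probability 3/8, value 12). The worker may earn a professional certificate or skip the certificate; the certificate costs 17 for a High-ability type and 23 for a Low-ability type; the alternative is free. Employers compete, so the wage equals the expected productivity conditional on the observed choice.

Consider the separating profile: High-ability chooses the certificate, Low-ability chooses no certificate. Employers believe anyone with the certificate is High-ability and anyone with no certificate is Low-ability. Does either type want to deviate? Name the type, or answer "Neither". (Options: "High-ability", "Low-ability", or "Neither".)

High-ability

The certificate pays 21; no certificate pays 12.
High-ability: assigned the certificate, nets 21 − 17 = 4; deviating to no certificate nets 12.
Low-ability: assigned no certificate, nets 12; deviating to the certificate nets 21 − 23 = -2.
The High-ability type gains 8 by deviating.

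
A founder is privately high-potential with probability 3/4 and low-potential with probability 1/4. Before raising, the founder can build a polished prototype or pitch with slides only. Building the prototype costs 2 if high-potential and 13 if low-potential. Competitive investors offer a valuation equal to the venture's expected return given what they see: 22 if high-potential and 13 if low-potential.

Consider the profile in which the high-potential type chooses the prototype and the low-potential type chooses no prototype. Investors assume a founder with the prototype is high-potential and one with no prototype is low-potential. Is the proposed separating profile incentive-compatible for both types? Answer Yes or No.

Under these beliefs, the prototype earns valuation 22 and no prototype earns valuation 13.
high-potential: the prototype nets 22 − 2 = 20; no prototype nets 13. high-potential prefers the prototype.
low-potential: the prototype nets 22 − 13 = 9; no prototype nets 13. low-potential prefers no prototype.
Neither type deviates, so the separating profile is an equilibrium.

Yes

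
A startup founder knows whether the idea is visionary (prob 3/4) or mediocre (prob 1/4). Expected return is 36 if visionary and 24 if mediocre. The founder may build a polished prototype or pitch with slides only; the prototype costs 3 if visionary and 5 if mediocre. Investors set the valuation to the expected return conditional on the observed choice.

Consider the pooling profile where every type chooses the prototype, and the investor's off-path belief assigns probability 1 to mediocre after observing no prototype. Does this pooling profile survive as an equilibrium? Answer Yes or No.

On path, the investor holds the prior and pays 3/4·36 + 1/4·24 = 33. Off path (no prototype), believing mediocre, it pays 24.
visionary: the prototype nets 33 − 3 = 30; no prototype nets 24. visionary stays.
mediocre: the prototype nets 33 − 5 = 28; no prototype nets 24. mediocre stays.
No type deviates, so pooling is sustained.

Yes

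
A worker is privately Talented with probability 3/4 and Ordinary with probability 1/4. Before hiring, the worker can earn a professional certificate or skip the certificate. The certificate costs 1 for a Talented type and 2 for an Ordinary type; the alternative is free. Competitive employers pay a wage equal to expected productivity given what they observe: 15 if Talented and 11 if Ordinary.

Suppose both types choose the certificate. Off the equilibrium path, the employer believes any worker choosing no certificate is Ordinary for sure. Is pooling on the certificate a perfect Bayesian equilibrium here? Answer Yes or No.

Yes

On path, the employer holds the prior and pays 3/4·15 + 1/4·11 = 14. Off path (no certificate), believing Ordinary, it pays 11.
Talented: the certificate nets 14 − 1 = 13; no certificate nets 11. Talented stays.
Ordinary: the certificate nets 14 − 2 = 12; no certificate nets 11. Ordinary stays.
No type deviates, so pooling is sustained.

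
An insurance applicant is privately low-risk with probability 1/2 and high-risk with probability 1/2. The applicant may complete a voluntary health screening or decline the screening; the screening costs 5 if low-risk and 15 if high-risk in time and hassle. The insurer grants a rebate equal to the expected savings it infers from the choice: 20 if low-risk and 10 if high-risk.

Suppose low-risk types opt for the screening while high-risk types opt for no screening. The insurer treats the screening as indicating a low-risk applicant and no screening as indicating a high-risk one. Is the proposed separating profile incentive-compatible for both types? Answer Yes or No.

Yes

Under these beliefs, the screening earns rebate 20 and no screening earns rebate 10.
low-risk: the screening nets 20 − 5 = 15; no screening nets 10. low-risk prefers the screening.
high-risk: the screening nets 20 − 15 = 5; no screening nets 10. high-risk prefers no screening.
Neither type deviates, so the separating profile is an equilibrium.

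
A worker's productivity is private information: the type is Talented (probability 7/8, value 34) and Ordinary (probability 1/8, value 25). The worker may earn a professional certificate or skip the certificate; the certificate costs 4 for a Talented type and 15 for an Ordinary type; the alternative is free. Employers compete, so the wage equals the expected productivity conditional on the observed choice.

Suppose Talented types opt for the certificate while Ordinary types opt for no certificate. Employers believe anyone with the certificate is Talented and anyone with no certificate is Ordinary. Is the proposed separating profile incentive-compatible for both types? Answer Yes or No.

Under these beliefs, the certificate earns wage 34 and no certificate earns wage 25.
Talented: the certificate nets 34 − 4 = 30; no certificate nets 25. Talented prefers the certificate.
Ordinary: the certificate nets 34 − 15 = 19; no certificate nets 25. Ordinary prefers no certificate.
Neither type deviates, so the separating profile is an equilibrium.

Yes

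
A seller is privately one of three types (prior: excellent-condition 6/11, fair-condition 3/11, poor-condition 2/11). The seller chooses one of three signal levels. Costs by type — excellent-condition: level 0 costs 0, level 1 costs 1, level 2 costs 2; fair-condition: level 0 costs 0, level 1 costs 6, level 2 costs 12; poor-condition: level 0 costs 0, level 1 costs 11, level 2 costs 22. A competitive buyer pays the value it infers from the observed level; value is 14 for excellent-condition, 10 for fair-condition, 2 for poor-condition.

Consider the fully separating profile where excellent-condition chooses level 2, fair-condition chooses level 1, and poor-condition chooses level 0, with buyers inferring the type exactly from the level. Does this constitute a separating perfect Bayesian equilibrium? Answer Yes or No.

Separating prices: level 2 → 14, level 1 → 10, level 0 → 2.
excellent-condition (assigned level 2): level 0: 2 − 0 = 2; level 1: 10 − 1 = 9; level 2: 14 − 2 = 12. excellent-condition stays.
fair-condition (assigned level 1): level 0: 2 − 0 = 2; level 1: 10 − 6 = 4; level 2: 14 − 12 = 2. fair-condition stays.
poor-condition (assigned level 0): level 0: 2 − 0 = 2; level 1: 10 − 11 = -1; level 2: 14 − 22 = -8. poor-condition stays.
Every type prefers its assigned level; separation holds.

Yes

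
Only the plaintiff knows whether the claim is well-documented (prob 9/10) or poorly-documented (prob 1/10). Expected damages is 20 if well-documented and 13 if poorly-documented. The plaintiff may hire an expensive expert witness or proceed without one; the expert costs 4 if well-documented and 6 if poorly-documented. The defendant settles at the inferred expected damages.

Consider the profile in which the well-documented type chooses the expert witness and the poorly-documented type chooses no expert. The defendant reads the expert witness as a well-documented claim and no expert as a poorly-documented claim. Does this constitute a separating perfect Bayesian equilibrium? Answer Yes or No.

No

Under these beliefs, the expert witness earns settlement 20 and no expert earns settlement 13.
well-documented: the expert witness nets 20 − 4 = 16; no expert nets 13. well-documented prefers the expert witness.
poorly-documented: the expert witness nets 20 − 6 = 14; no expert nets 13. poorly-documented would deviate to the expert witness.
poorly-documented has a profitable deviation, so the profile is not an equilibrium.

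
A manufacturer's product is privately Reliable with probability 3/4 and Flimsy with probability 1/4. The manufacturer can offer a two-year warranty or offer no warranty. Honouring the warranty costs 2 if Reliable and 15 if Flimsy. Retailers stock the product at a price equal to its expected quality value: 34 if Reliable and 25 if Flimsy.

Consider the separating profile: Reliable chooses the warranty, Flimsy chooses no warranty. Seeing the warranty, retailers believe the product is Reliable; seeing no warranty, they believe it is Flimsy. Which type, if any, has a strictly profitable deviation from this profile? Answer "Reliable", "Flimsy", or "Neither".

Neither

The warranty pays 34; no warranty pays 25.
Reliable: assigned the warranty, nets 34 − 2 = 32; deviating to no warranty nets 25.
Flimsy: assigned no warranty, nets 25; deviating to the warranty nets 34 − 15 = 19.
Both types strictly prefer their assigned action; no profitable deviation.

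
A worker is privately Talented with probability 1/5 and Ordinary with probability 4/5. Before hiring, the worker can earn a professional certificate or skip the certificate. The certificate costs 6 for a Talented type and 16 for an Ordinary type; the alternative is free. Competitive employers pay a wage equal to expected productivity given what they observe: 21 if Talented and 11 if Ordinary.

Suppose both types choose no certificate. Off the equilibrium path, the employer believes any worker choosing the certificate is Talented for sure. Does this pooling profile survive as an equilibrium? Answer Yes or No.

On path, the employer holds the prior and pays 1/5·21 + 4/5·11 = 13. Off path (the certificate), believing Talented, it pays 21.
Talented: no certificate nets 13; the certificate nets 21 − 6 = 15. Talented would deviate.
Ordinary: no certificate nets 13; the certificate nets 21 − 16 = 5. Ordinary stays.
A type deviates, so pooling fails.

No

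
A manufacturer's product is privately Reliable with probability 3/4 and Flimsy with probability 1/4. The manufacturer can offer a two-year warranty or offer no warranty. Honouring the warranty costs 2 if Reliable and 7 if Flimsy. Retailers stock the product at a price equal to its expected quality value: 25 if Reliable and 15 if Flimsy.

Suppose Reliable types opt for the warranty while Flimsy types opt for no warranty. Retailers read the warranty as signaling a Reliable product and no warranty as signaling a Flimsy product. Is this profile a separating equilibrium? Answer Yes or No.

Under these beliefs, the warranty earns price 25 and no warranty earns price 15.
Reliable: the warranty nets 25 − 2 = 23; no warranty nets 15. Reliable prefers the warranty.
Flimsy: the warranty nets 25 − 7 = 18; no warranty nets 15. Flimsy would deviate to the warranty.
Flimsy has a profitable deviation, so the profile is not an equilibrium.

No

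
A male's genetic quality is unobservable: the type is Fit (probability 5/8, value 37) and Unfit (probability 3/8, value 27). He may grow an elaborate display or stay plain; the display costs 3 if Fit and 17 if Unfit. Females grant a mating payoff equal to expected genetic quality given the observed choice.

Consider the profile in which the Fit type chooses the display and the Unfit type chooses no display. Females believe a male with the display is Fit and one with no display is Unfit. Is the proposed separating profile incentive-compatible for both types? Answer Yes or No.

Yes

Under these beliefs, the display earns mating payoff 37 and no display earns mating payoff 27.
Fit: the display nets 37 − 3 = 34; no display nets 27. Fit prefers the display.
Unfit: the display nets 37 − 17 = 20; no display nets 27. Unfit prefers no display.
Neither type deviates, so the separating profile is an equilibrium.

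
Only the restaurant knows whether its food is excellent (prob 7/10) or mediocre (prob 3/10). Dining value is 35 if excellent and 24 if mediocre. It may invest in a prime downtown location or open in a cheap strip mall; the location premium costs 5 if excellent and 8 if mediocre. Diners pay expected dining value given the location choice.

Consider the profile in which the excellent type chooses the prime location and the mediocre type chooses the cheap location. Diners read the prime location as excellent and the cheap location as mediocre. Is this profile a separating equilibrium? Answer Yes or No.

No

Under these beliefs, the prime location earns price premium 35 and the cheap location earns price premium 24.
excellent: the prime location nets 35 − 5 = 30; the cheap location nets 24. excellent prefers the prime location.
mediocre: the prime location nets 35 − 8 = 27; the cheap location nets 24. mediocre would deviate to the prime location.
mediocre has a profitable deviation, so the profile is not an equilibrium.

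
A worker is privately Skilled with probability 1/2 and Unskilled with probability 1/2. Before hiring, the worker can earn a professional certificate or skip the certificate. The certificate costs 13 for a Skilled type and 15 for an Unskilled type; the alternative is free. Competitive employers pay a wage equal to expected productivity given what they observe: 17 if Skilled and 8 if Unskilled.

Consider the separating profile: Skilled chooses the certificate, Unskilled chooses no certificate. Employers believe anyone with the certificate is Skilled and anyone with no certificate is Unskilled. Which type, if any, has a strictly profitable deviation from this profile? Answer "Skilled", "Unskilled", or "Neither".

Skilled

The certificate pays 17; no certificate pays 8.
Skilled: assigned the certificate, nets 17 − 13 = 4; deviating to no certificate nets 8.
Unskilled: assigned no certificate, nets 8; deviating to the certificate nets 17 − 15 = 2.
The Skilled type gains 4 by deviating.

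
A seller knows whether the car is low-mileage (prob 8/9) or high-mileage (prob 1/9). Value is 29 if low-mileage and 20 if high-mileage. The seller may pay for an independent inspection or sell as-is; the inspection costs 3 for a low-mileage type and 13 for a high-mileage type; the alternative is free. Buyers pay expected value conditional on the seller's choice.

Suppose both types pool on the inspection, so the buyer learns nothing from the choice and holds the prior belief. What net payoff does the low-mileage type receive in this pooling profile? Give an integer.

25

Pooled price = 8/9·29 + 1/9·20 = 28.
low-mileage pays cost 3 for the inspection, so net payoff = 28 − 3 = 25.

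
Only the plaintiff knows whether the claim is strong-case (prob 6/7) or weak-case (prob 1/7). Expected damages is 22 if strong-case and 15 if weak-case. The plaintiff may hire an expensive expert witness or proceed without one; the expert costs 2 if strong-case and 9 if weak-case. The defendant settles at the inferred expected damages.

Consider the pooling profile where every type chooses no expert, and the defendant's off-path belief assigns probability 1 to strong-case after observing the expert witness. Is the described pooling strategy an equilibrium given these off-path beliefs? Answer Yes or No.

On path, the defendant holds the prior and pays 6/7·22 + 1/7·15 = 21. Off path (the expert witness), believing strong-case, it pays 22.
strong-case: no expert nets 21; the expert witness nets 22 − 2 = 20. strong-case stays.
weak-case: no expert nets 21; the expert witness nets 22 − 9 = 13. weak-case stays.
No type deviates, so pooling is sustained.

Yes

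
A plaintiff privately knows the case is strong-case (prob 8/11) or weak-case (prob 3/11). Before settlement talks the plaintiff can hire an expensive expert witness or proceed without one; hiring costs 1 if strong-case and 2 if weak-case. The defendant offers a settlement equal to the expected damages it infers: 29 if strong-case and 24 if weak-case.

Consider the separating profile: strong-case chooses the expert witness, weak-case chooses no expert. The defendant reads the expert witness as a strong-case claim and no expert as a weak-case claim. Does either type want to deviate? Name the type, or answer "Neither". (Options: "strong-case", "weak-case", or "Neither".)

The expert witness pays 29; no expert pays 24.
strong-case: assigned the expert witness, nets 29 − 1 = 28; deviating to no expert nets 24.
weak-case: assigned no expert, nets 24; deviating to the expert witness nets 29 − 2 = 27.
The weak-case type gains 3 by deviating.

weak-case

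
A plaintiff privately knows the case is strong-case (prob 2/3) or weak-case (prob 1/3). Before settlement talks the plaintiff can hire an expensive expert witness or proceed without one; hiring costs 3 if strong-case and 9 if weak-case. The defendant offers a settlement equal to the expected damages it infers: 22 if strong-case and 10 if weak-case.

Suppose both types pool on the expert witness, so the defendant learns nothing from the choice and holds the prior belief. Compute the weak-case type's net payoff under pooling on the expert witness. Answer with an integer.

Pooled settlement = 2/3·22 + 1/3·10 = 18.
weak-case pays cost 9 for the expert witness, so net payoff = 18 − 9 = 9.

9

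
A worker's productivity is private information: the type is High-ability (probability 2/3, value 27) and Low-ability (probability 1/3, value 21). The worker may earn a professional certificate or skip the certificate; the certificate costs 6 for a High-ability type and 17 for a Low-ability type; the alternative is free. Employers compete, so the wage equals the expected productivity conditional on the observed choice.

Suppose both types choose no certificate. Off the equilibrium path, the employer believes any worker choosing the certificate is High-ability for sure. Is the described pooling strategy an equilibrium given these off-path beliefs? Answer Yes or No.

On path, the employer holds the prior and pays 2/3·27 + 1/3·21 = 25. Off path (the certificate), believing High-ability, it pays 27.
High-ability: no certificate nets 25; the certificate nets 27 − 6 = 21. High-ability stays.
Low-ability: no certificate nets 25; the certificate nets 27 − 17 = 10. Low-ability stays.
No type deviates, so pooling is sustained.

Yes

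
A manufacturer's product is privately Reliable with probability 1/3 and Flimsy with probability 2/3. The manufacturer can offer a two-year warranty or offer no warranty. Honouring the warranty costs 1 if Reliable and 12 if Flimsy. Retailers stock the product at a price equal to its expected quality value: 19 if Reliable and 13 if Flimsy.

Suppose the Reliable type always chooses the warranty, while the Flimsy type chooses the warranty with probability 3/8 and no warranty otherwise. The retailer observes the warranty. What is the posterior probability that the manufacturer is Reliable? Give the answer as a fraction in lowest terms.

P(the warranty) = (1/3)·1 + (2/3)·(3/8) = 7/12.
By Bayes' rule, P(Reliable | the warranty) = (1/3) / (7/12) = 4/7.

4/7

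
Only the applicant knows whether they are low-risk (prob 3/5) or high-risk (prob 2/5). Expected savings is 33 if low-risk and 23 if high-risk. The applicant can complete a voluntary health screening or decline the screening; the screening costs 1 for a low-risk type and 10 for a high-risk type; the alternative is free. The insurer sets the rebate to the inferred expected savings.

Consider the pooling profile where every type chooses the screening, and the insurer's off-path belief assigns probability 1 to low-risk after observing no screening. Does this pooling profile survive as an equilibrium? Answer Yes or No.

On path, the insurer holds the prior and pays 3/5·33 + 2/5·23 = 29. Off path (no screening), believing low-risk, it pays 33.
low-risk: the screening nets 29 − 1 = 28; no screening nets 33. low-risk would deviate.
high-risk: the screening nets 29 − 10 = 19; no screening nets 33. high-risk would deviate.
A type deviates, so pooling fails.

No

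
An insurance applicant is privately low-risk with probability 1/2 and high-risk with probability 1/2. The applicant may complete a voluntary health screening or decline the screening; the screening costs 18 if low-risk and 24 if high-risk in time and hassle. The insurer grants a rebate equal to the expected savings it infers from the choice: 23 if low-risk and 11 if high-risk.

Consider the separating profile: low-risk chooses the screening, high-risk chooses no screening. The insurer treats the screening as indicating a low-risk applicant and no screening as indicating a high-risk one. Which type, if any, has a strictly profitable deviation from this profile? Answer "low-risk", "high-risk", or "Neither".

The screening pays 23; no screening pays 11.
low-risk: assigned the screening, nets 23 − 18 = 5; deviating to no screening nets 11.
high-risk: assigned no screening, nets 11; deviating to the screening nets 23 − 24 = -1.
The low-risk type gains 6 by deviating.

low-risk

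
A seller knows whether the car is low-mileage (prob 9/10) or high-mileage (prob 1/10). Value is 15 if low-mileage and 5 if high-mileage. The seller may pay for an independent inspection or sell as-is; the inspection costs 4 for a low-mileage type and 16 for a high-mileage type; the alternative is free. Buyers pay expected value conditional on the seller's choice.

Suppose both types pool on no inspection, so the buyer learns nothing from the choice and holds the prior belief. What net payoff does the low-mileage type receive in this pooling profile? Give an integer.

Pooled price = 9/10·15 + 1/10·5 = 14.
low-mileage pays no cost for no inspection, so net payoff = 14.

14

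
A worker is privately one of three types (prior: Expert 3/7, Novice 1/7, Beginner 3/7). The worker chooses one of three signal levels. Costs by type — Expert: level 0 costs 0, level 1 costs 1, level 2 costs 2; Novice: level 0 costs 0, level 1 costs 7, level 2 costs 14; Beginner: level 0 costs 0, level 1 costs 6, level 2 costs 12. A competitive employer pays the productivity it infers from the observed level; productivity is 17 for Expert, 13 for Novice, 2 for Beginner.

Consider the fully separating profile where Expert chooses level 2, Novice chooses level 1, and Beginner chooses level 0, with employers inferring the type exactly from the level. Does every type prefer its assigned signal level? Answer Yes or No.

Separating wages: level 2 → 17, level 1 → 13, level 0 → 2.
Expert (assigned level 2): level 0: 2 − 0 = 2; level 1: 13 − 1 = 12; level 2: 17 − 2 = 15. Expert stays.
Novice (assigned level 1): level 0: 2 − 0 = 2; level 1: 13 − 7 = 6; level 2: 17 − 14 = 3. Novice stays.
Beginner (assigned level 0): level 0: 2 − 0 = 2; level 1: 13 − 6 = 7; level 2: 17 − 12 = 5. Beginner prefers level 1.
At least one type deviates; the separating profile fails.

No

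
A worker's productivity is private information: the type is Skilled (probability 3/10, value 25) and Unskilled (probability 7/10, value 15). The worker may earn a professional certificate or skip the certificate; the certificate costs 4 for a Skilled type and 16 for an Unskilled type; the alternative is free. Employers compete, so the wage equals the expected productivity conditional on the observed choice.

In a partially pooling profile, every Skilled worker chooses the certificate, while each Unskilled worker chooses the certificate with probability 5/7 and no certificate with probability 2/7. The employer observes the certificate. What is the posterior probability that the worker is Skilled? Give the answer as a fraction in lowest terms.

3/8

P(the certificate) = (3/10)·1 + (7/10)·(5/7) = 4/5.
By Bayes' rule, P(Skilled | the certificate) = (3/10) / (4/5) = 3/8.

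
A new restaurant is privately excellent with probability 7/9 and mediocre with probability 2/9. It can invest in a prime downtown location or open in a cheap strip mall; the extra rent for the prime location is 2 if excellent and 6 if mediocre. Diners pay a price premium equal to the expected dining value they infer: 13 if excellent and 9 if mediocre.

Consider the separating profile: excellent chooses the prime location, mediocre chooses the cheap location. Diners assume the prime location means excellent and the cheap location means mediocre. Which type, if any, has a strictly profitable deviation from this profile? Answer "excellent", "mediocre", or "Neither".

Neither

The prime location pays 13; the cheap location pays 9.
excellent: assigned the prime location, nets 13 − 2 = 11; deviating to the cheap location nets 9.
mediocre: assigned the cheap location, nets 9; deviating to the prime location nets 13 − 6 = 7.
Both types strictly prefer their assigned action; no profitable deviation.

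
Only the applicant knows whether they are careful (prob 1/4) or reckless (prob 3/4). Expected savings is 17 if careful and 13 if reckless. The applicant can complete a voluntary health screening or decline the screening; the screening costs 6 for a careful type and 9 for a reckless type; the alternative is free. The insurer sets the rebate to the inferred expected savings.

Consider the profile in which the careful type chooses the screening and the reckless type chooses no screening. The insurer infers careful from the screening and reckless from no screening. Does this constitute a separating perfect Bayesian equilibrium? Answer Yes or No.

No

Under these beliefs, the screening earns rebate 17 and no screening earns rebate 13.
careful: the screening nets 17 − 6 = 11; no screening nets 13. careful would deviate to no screening.
reckless: the screening nets 17 − 9 = 8; no screening nets 13. reckless prefers no screening.
careful has a profitable deviation, so the profile is not an equilibrium.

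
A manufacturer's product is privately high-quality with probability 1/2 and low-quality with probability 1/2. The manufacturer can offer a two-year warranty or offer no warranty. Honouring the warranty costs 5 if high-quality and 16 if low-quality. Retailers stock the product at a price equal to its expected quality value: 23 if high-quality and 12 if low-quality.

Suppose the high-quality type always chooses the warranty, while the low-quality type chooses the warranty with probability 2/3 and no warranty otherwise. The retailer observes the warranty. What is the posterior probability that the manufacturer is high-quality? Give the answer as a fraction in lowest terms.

3/5

P(the warranty) = (1/2)·1 + (1/2)·(2/3) = 5/6.
By Bayes' rule, P(high-quality | the warranty) = (1/2) / (5/6) = 3/5.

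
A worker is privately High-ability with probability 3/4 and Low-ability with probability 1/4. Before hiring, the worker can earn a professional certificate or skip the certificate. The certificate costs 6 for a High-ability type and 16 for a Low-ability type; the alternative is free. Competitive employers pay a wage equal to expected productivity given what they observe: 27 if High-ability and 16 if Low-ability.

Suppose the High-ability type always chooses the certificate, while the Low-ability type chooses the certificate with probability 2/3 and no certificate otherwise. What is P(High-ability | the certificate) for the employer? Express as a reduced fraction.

9/11

P(the certificate) = (3/4)·1 + (1/4)·(2/3) = 11/12.
By Bayes' rule, P(High-ability | the certificate) = (3/4) / (11/12) = 9/11.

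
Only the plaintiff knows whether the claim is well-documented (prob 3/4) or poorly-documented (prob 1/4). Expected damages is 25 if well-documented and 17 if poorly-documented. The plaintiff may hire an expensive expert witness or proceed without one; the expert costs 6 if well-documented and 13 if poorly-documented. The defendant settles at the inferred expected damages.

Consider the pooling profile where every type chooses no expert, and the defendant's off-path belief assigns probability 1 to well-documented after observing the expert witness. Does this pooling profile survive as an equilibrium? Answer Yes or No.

Yes

On path, the defendant holds the prior and pays 3/4·25 + 1/4·17 = 23. Off path (the expert witness), believing well-documented, it pays 25.
well-documented: no expert nets 23; the expert witness nets 25 − 6 = 19. well-documented stays.
poorly-documented: no expert nets 23; the expert witness nets 25 − 13 = 12. poorly-documented stays.
No type deviates, so pooling is sustained.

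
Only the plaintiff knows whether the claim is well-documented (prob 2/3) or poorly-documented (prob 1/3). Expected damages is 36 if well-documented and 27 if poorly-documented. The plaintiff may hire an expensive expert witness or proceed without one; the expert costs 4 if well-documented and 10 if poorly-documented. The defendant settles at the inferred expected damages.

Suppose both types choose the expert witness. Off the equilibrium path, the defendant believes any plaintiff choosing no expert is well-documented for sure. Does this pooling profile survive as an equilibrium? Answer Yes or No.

No

On path, the defendant holds the prior and pays 2/3·36 + 1/3·27 = 33. Off path (no expert), believing well-documented, it pays 36.
well-documented: the expert witness nets 33 − 4 = 29; no expert nets 36. well-documented would deviate.
poorly-documented: the expert witness nets 33 − 10 = 23; no expert nets 36. poorly-documented would deviate.
A type deviates, so pooling fails.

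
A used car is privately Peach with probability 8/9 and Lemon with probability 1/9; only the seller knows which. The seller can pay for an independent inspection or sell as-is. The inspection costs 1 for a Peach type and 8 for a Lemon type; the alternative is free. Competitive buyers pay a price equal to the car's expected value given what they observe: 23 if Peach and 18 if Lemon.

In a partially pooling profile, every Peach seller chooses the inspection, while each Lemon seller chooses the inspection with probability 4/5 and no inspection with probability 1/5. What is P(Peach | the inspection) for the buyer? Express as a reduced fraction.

10/11

P(the inspection) = (8/9)·1 + (1/9)·(4/5) = 44/45.
By Bayes' rule, P(Peach | the inspection) = (8/9) / (44/45) = 10/11.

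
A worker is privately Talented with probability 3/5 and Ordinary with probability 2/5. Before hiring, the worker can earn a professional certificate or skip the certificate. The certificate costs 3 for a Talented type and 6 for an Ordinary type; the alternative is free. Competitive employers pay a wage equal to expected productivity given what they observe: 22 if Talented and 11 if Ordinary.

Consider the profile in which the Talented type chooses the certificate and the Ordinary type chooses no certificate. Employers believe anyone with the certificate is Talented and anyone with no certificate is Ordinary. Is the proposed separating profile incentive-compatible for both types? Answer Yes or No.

No

Under these beliefs, the certificate earns wage 22 and no certificate earns wage 11.
Talented: the certificate nets 22 − 3 = 19; no certificate nets 11. Talented prefers the certificate.
Ordinary: the certificate nets 22 − 6 = 16; no certificate nets 11. Ordinary would deviate to the certificate.
Ordinary has a profitable deviation, so the profile is not an equilibrium.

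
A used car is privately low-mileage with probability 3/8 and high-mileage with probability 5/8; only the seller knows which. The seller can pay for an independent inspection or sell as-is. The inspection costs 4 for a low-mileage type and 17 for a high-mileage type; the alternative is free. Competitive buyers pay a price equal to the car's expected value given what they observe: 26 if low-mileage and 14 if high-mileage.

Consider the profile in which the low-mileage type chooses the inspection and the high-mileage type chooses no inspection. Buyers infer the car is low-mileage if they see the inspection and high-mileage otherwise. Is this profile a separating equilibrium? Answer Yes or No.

Under these beliefs, the inspection earns price 26 and no inspection earns price 14.
low-mileage: the inspection nets 26 − 4 = 22; no inspection nets 14. low-mileage prefers the inspection.
high-mileage: the inspection nets 26 − 17 = 9; no inspection nets 14. high-mileage prefers no inspection.
Neither type deviates, so the separating profile is an equilibrium.

Yes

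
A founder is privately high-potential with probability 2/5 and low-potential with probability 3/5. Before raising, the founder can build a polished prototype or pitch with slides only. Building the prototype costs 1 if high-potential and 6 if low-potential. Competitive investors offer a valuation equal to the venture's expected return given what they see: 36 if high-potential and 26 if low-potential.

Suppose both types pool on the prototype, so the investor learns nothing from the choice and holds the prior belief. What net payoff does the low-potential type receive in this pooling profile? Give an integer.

24

Pooled valuation = 2/5·36 + 3/5·26 = 30.
low-potential pays cost 6 for the prototype, so net payoff = 30 − 6 = 24.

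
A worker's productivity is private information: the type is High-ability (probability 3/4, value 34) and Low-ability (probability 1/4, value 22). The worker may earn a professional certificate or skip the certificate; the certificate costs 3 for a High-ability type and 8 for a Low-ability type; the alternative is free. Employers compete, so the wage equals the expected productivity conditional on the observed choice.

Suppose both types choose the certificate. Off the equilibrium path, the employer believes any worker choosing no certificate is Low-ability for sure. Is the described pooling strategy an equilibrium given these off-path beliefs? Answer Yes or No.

Yes

On path, the employer holds the prior and pays 3/4·34 + 1/4·22 = 31. Off path (no certificate), believing Low-ability, it pays 22.
High-ability: the certificate nets 31 − 3 = 28; no certificate nets 22. High-ability stays.
Low-ability: the certificate nets 31 − 8 = 23; no certificate nets 22. Low-ability stays.
No type deviates, so pooling is sustained.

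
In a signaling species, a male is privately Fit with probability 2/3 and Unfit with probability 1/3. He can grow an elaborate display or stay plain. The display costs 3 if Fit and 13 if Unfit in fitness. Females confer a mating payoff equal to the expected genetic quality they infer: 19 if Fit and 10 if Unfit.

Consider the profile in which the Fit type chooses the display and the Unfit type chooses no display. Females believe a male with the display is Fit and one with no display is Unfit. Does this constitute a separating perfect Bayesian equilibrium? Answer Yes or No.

Under these beliefs, the display earns mating payoff 19 and no display earns mating payoff 10.
Fit: the display nets 19 − 3 = 16; no display nets 10. Fit prefers the display.
Unfit: the display nets 19 − 13 = 6; no display nets 10. Unfit prefers no display.
Neither type deviates, so the separating profile is an equilibrium.

Yes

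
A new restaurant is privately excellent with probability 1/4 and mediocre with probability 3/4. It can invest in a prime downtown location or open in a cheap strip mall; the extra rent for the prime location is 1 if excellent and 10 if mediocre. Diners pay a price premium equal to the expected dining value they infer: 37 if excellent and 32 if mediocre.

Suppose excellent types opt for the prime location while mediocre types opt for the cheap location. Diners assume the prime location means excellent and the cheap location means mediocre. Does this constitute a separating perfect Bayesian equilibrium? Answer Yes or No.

Yes

Under these beliefs, the prime location earns price premium 37 and the cheap location earns price premium 32.
excellent: the prime location nets 37 − 1 = 36; the cheap location nets 32. excellent prefers the prime location.
mediocre: the prime location nets 37 − 10 = 27; the cheap location nets 32. mediocre prefers the cheap location.
Neither type deviates, so the separating profile is an equilibrium.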